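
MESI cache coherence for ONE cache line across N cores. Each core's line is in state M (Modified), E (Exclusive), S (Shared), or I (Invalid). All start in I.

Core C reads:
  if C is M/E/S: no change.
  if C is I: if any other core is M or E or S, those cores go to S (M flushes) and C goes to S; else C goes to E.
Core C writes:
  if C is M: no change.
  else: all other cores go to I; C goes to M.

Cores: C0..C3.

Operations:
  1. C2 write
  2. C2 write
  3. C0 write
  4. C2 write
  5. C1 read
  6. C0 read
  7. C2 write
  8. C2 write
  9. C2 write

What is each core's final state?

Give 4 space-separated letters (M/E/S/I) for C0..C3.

Answer: I I M I

Derivation:
Op 1: C2 write [C2 write: invalidate none -> C2=M] -> [I,I,M,I]
Op 2: C2 write [C2 write: already M (modified), no change] -> [I,I,M,I]
Op 3: C0 write [C0 write: invalidate ['C2=M'] -> C0=M] -> [M,I,I,I]
Op 4: C2 write [C2 write: invalidate ['C0=M'] -> C2=M] -> [I,I,M,I]
Op 5: C1 read [C1 read from I: others=['C2=M'] -> C1=S, others downsized to S] -> [I,S,S,I]
Op 6: C0 read [C0 read from I: others=['C1=S', 'C2=S'] -> C0=S, others downsized to S] -> [S,S,S,I]
Op 7: C2 write [C2 write: invalidate ['C0=S', 'C1=S'] -> C2=M] -> [I,I,M,I]
Op 8: C2 write [C2 write: already M (modified), no change] -> [I,I,M,I]
Op 9: C2 write [C2 write: already M (modified), no change] -> [I,I,M,I]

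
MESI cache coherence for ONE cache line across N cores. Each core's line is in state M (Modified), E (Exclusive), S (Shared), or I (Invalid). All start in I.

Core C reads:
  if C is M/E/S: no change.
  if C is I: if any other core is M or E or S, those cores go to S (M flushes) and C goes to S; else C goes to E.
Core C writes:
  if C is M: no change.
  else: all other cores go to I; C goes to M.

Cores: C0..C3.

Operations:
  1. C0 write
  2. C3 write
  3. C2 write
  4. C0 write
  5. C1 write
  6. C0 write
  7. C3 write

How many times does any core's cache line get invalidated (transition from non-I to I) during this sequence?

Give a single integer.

Answer: 6

Derivation:
Op 1: C0 write [C0 write: invalidate none -> C0=M] -> [M,I,I,I] (invalidations this op: 0; running total: 0)
Op 2: C3 write [C3 write: invalidate ['C0=M'] -> C3=M] -> [I,I,I,M] (invalidations this op: 1; running total: 1)
Op 3: C2 write [C2 write: invalidate ['C3=M'] -> C2=M] -> [I,I,M,I] (invalidations this op: 1; running total: 2)
Op 4: C0 write [C0 write: invalidate ['C2=M'] -> C0=M] -> [M,I,I,I] (invalidations this op: 1; running total: 3)
Op 5: C1 write [C1 write: invalidate ['C0=M'] -> C1=M] -> [I,M,I,I] (invalidations this op: 1; running total: 4)
Op 6: C0 write [C0 write: invalidate ['C1=M'] -> C0=M] -> [M,I,I,I] (invalidations this op: 1; running total: 5)
Op 7: C3 write [C3 write: invalidate ['C0=M'] -> C3=M] -> [I,I,I,M] (invalidations this op: 1; running total: 6)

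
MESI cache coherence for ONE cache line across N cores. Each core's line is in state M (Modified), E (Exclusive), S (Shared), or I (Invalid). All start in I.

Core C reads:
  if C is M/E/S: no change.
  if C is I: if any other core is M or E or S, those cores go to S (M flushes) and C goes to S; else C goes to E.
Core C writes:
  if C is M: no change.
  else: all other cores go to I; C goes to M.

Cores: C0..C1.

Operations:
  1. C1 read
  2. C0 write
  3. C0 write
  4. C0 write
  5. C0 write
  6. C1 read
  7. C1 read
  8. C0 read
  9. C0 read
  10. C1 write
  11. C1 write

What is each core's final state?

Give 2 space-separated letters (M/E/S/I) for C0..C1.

Op 1: C1 read [C1 read from I: no other sharers -> C1=E (exclusive)] -> [I,E]
Op 2: C0 write [C0 write: invalidate ['C1=E'] -> C0=M] -> [M,I]
Op 3: C0 write [C0 write: already M (modified), no change] -> [M,I]
Op 4: C0 write [C0 write: already M (modified), no change] -> [M,I]
Op 5: C0 write [C0 write: already M (modified), no change] -> [M,I]
Op 6: C1 read [C1 read from I: others=['C0=M'] -> C1=S, others downsized to S] -> [S,S]
Op 7: C1 read [C1 read: already in S, no change] -> [S,S]
Op 8: C0 read [C0 read: already in S, no change] -> [S,S]
Op 9: C0 read [C0 read: already in S, no change] -> [S,S]
Op 10: C1 write [C1 write: invalidate ['C0=S'] -> C1=M] -> [I,M]
Op 11: C1 write [C1 write: already M (modified), no change] -> [I,M]

Answer: I M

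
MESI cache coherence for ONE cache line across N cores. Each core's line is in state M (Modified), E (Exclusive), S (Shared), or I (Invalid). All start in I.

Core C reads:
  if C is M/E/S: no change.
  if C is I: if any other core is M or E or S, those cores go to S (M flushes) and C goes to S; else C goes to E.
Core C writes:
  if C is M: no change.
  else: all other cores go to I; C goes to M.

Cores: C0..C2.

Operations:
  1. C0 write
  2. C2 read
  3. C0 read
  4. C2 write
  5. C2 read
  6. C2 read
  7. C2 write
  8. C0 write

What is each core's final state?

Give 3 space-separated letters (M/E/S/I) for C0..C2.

Op 1: C0 write [C0 write: invalidate none -> C0=M] -> [M,I,I]
Op 2: C2 read [C2 read from I: others=['C0=M'] -> C2=S, others downsized to S] -> [S,I,S]
Op 3: C0 read [C0 read: already in S, no change] -> [S,I,S]
Op 4: C2 write [C2 write: invalidate ['C0=S'] -> C2=M] -> [I,I,M]
Op 5: C2 read [C2 read: already in M, no change] -> [I,I,M]
Op 6: C2 read [C2 read: already in M, no change] -> [I,I,M]
Op 7: C2 write [C2 write: already M (modified), no change] -> [I,I,M]
Op 8: C0 write [C0 write: invalidate ['C2=M'] -> C0=M] -> [M,I,I]

Answer: M I I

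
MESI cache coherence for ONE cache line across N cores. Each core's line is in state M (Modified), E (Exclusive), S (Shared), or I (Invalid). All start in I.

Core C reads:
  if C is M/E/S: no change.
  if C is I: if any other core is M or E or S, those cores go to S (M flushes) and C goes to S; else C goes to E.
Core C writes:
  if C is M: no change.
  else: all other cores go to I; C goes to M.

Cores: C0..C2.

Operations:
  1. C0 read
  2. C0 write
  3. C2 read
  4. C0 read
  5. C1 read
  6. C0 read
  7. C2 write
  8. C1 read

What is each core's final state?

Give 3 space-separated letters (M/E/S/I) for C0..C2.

Answer: I S S

Derivation:
Op 1: C0 read [C0 read from I: no other sharers -> C0=E (exclusive)] -> [E,I,I]
Op 2: C0 write [C0 write: invalidate none -> C0=M] -> [M,I,I]
Op 3: C2 read [C2 read from I: others=['C0=M'] -> C2=S, others downsized to S] -> [S,I,S]
Op 4: C0 read [C0 read: already in S, no change] -> [S,I,S]
Op 5: C1 read [C1 read from I: others=['C0=S', 'C2=S'] -> C1=S, others downsized to S] -> [S,S,S]
Op 6: C0 read [C0 read: already in S, no change] -> [S,S,S]
Op 7: C2 write [C2 write: invalidate ['C0=S', 'C1=S'] -> C2=M] -> [I,I,M]
Op 8: C1 read [C1 read from I: others=['C2=M'] -> C1=S, others downsized to S] -> [I,S,S]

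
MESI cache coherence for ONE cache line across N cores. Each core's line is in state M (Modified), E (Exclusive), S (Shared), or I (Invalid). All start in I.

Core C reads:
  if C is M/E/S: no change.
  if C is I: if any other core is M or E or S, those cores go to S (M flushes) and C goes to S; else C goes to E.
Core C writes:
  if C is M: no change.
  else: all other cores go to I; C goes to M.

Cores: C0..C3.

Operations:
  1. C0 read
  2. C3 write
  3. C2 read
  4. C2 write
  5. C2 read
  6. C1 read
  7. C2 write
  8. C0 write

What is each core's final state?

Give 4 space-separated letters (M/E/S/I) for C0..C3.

Answer: M I I I

Derivation:
Op 1: C0 read [C0 read from I: no other sharers -> C0=E (exclusive)] -> [E,I,I,I]
Op 2: C3 write [C3 write: invalidate ['C0=E'] -> C3=M] -> [I,I,I,M]
Op 3: C2 read [C2 read from I: others=['C3=M'] -> C2=S, others downsized to S] -> [I,I,S,S]
Op 4: C2 write [C2 write: invalidate ['C3=S'] -> C2=M] -> [I,I,M,I]
Op 5: C2 read [C2 read: already in M, no change] -> [I,I,M,I]
Op 6: C1 read [C1 read from I: others=['C2=M'] -> C1=S, others downsized to S] -> [I,S,S,I]
Op 7: C2 write [C2 write: invalidate ['C1=S'] -> C2=M] -> [I,I,M,I]
Op 8: C0 write [C0 write: invalidate ['C2=M'] -> C0=M] -> [M,I,I,I]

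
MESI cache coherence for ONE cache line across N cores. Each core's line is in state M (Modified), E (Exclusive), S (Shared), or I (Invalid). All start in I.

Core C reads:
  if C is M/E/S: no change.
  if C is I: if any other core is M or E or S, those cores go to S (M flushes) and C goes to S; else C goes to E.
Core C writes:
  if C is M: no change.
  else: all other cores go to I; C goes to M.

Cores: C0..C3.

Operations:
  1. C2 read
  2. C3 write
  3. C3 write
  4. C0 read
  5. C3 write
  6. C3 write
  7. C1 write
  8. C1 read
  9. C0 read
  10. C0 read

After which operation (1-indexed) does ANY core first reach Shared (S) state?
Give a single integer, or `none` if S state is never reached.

Answer: 4

Derivation:
Op 1: C2 read [C2 read from I: no other sharers -> C2=E (exclusive)] -> [I,I,E,I]
Op 2: C3 write [C3 write: invalidate ['C2=E'] -> C3=M] -> [I,I,I,M]
Op 3: C3 write [C3 write: already M (modified), no change] -> [I,I,I,M]
Op 4: C0 read [C0 read from I: others=['C3=M'] -> C0=S, others downsized to S] -> [S,I,I,S]
  -> First S state at op 4; remaining ops need not be traced.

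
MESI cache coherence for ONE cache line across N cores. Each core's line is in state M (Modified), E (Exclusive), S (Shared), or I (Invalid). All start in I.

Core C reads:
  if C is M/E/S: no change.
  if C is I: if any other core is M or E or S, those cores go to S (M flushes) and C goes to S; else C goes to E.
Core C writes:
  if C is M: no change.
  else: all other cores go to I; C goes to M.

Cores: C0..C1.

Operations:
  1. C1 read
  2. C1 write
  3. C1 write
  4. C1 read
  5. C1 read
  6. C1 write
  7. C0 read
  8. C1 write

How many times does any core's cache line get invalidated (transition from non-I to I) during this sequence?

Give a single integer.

Op 1: C1 read [C1 read from I: no other sharers -> C1=E (exclusive)] -> [I,E] (invalidations this op: 0; running total: 0)
Op 2: C1 write [C1 write: invalidate none -> C1=M] -> [I,M] (invalidations this op: 0; running total: 0)
Op 3: C1 write [C1 write: already M (modified), no change] -> [I,M] (invalidations this op: 0; running total: 0)
Op 4: C1 read [C1 read: already in M, no change] -> [I,M] (invalidations this op: 0; running total: 0)
Op 5: C1 read [C1 read: already in M, no change] -> [I,M] (invalidations this op: 0; running total: 0)
Op 6: C1 write [C1 write: already M (modified), no change] -> [I,M] (invalidations this op: 0; running total: 0)
Op 7: C0 read [C0 read from I: others=['C1=M'] -> C0=S, others downsized to S] -> [S,S] (invalidations this op: 0; running total: 0)
Op 8: C1 write [C1 write: invalidate ['C0=S'] -> C1=M] -> [I,M] (invalidations this op: 1; running total: 1)

Answer: 1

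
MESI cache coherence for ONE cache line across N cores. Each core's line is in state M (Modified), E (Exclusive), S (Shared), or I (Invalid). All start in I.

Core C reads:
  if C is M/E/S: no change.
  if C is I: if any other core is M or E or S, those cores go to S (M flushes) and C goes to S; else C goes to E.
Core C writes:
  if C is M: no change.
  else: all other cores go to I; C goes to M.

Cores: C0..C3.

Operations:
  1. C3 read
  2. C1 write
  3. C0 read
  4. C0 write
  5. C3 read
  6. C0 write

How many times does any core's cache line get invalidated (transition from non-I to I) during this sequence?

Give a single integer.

Op 1: C3 read [C3 read from I: no other sharers -> C3=E (exclusive)] -> [I,I,I,E] (invalidations this op: 0; running total: 0)
Op 2: C1 write [C1 write: invalidate ['C3=E'] -> C1=M] -> [I,M,I,I] (invalidations this op: 1; running total: 1)
Op 3: C0 read [C0 read from I: others=['C1=M'] -> C0=S, others downsized to S] -> [S,S,I,I] (invalidations this op: 0; running total: 1)
Op 4: C0 write [C0 write: invalidate ['C1=S'] -> C0=M] -> [M,I,I,I] (invalidations this op: 1; running total: 2)
Op 5: C3 read [C3 read from I: others=['C0=M'] -> C3=S, others downsized to S] -> [S,I,I,S] (invalidations this op: 0; running total: 2)
Op 6: C0 write [C0 write: invalidate ['C3=S'] -> C0=M] -> [M,I,I,I] (invalidations this op: 1; running total: 3)

Answer: 3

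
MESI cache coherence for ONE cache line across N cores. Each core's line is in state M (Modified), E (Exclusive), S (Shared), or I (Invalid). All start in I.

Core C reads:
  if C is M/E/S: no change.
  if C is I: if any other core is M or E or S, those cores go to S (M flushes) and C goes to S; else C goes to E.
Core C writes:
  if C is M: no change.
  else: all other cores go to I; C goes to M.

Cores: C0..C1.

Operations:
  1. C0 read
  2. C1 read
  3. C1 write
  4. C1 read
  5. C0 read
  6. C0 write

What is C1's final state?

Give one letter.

Answer: I

Derivation:
Op 1: C0 read [C0 read from I: no other sharers -> C0=E (exclusive)] -> [E,I]
Op 2: C1 read [C1 read from I: others=['C0=E'] -> C1=S, others downsized to S] -> [S,S]
Op 3: C1 write [C1 write: invalidate ['C0=S'] -> C1=M] -> [I,M]
Op 4: C1 read [C1 read: already in M, no change] -> [I,M]
Op 5: C0 read [C0 read from I: others=['C1=M'] -> C0=S, others downsized to S] -> [S,S]
Op 6: C0 write [C0 write: invalidate ['C1=S'] -> C0=M] -> [M,I]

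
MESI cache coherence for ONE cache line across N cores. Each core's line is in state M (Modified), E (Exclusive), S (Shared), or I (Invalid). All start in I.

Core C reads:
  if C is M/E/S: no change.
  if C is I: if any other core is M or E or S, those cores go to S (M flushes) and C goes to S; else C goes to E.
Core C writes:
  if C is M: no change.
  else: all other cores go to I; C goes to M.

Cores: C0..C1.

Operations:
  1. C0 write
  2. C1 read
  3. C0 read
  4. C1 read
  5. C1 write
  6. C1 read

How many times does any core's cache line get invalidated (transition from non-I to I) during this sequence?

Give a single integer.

Op 1: C0 write [C0 write: invalidate none -> C0=M] -> [M,I] (invalidations this op: 0; running total: 0)
Op 2: C1 read [C1 read from I: others=['C0=M'] -> C1=S, others downsized to S] -> [S,S] (invalidations this op: 0; running total: 0)
Op 3: C0 read [C0 read: already in S, no change] -> [S,S] (invalidations this op: 0; running total: 0)
Op 4: C1 read [C1 read: already in S, no change] -> [S,S] (invalidations this op: 0; running total: 0)
Op 5: C1 write [C1 write: invalidate ['C0=S'] -> C1=M] -> [I,M] (invalidations this op: 1; running total: 1)
Op 6: C1 read [C1 read: already in M, no change] -> [I,M] (invalidations this op: 0; running total: 1)

Answer: 1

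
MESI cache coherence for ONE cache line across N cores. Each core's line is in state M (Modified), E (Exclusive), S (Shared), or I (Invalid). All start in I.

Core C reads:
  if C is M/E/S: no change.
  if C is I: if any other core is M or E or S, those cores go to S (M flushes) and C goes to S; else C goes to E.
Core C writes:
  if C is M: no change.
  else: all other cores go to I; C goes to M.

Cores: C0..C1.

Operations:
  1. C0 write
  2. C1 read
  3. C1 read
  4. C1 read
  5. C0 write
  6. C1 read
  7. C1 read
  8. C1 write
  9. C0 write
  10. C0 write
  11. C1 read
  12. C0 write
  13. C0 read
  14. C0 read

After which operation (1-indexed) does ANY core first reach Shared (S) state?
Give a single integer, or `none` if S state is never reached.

Op 1: C0 write [C0 write: invalidate none -> C0=M] -> [M,I]
Op 2: C1 read [C1 read from I: others=['C0=M'] -> C1=S, others downsized to S] -> [S,S]
  -> First S state at op 2; remaining ops need not be traced.

Answer: 2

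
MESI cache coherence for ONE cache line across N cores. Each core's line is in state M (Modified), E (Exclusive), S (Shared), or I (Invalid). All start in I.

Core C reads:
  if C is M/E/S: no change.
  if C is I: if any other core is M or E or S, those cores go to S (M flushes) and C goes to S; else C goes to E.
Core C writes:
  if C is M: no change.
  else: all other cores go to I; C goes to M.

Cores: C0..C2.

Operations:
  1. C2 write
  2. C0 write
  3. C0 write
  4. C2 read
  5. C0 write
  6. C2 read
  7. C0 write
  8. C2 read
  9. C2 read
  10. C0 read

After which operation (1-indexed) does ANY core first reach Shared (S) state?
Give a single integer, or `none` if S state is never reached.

Op 1: C2 write [C2 write: invalidate none -> C2=M] -> [I,I,M]
Op 2: C0 write [C0 write: invalidate ['C2=M'] -> C0=M] -> [M,I,I]
Op 3: C0 write [C0 write: already M (modified), no change] -> [M,I,I]
Op 4: C2 read [C2 read from I: others=['C0=M'] -> C2=S, others downsized to S] -> [S,I,S]
  -> First S state at op 4; remaining ops need not be traced.

Answer: 4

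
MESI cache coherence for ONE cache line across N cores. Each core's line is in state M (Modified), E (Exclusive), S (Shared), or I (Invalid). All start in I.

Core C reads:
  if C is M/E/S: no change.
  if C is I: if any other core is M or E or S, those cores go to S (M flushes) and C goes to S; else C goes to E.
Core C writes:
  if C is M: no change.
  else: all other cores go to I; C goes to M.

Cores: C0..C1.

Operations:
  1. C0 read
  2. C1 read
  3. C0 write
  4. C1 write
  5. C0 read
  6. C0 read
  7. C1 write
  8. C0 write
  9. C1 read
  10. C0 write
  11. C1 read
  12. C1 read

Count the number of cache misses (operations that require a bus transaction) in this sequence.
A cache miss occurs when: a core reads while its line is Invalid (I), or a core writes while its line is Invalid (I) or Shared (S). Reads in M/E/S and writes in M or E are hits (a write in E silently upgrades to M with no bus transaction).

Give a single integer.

Answer: 10

Derivation:
Op 1: C0 read [C0 read from I: no other sharers -> C0=E (exclusive)] -> [E,I] [MISS #1: read from I]
Op 2: C1 read [C1 read from I: others=['C0=E'] -> C1=S, others downsized to S] -> [S,S] [MISS #2: read from I]
Op 3: C0 write [C0 write: invalidate ['C1=S'] -> C0=M] -> [M,I] [MISS #3: write from S]
Op 4: C1 write [C1 write: invalidate ['C0=M'] -> C1=M] -> [I,M] [MISS #4: write from I]
Op 5: C0 read [C0 read from I: others=['C1=M'] -> C0=S, others downsized to S] -> [S,S] [MISS #5: read from I]
Op 6: C0 read [C0 read: already in S, no change] -> [S,S] [hit: read from S]
Op 7: C1 write [C1 write: invalidate ['C0=S'] -> C1=M] -> [I,M] [MISS #6: write from S]
Op 8: C0 write [C0 write: invalidate ['C1=M'] -> C0=M] -> [M,I] [MISS #7: write from I]
Op 9: C1 read [C1 read from I: others=['C0=M'] -> C1=S, others downsized to S] -> [S,S] [MISS #8: read from I]
Op 10: C0 write [C0 write: invalidate ['C1=S'] -> C0=M] -> [M,I] [MISS #9: write from S]
Op 11: C1 read [C1 read from I: others=['C0=M'] -> C1=S, others downsized to S] -> [S,S] [MISS #10: read from I]
Op 12: C1 read [C1 read: already in S, no change] -> [S,S] [hit: read from S]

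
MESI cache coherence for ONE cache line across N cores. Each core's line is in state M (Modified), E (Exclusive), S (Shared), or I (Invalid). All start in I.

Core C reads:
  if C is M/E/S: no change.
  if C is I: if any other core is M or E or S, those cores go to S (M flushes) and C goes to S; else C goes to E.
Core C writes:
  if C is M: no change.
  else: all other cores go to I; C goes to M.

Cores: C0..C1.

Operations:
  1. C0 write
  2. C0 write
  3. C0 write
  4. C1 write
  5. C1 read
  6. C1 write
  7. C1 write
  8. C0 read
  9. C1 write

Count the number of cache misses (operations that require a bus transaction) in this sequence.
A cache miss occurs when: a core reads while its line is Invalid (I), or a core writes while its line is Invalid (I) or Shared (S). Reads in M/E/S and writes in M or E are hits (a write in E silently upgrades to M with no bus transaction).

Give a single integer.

Op 1: C0 write [C0 write: invalidate none -> C0=M] -> [M,I] [MISS #1: write from I]
Op 2: C0 write [C0 write: already M (modified), no change] -> [M,I] [hit: write from M]
Op 3: C0 write [C0 write: already M (modified), no change] -> [M,I] [hit: write from M]
Op 4: C1 write [C1 write: invalidate ['C0=M'] -> C1=M] -> [I,M] [MISS #2: write from I]
Op 5: C1 read [C1 read: already in M, no change] -> [I,M] [hit: read from M]
Op 6: C1 write [C1 write: already M (modified), no change] -> [I,M] [hit: write from M]
Op 7: C1 write [C1 write: already M (modified), no change] -> [I,M] [hit: write from M]
Op 8: C0 read [C0 read from I: others=['C1=M'] -> C0=S, others downsized to S] -> [S,S] [MISS #3: read from I]
Op 9: C1 write [C1 write: invalidate ['C0=S'] -> C1=M] -> [I,M] [MISS #4: write from S]

Answer: 4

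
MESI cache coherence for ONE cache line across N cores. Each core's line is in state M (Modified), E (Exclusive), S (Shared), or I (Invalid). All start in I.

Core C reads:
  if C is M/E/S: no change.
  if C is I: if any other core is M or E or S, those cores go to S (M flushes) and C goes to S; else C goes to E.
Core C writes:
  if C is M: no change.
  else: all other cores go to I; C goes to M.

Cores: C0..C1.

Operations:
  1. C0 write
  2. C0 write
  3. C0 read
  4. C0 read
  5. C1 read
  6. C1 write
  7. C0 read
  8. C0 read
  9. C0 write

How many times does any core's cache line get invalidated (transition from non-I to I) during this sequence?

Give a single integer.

Op 1: C0 write [C0 write: invalidate none -> C0=M] -> [M,I] (invalidations this op: 0; running total: 0)
Op 2: C0 write [C0 write: already M (modified), no change] -> [M,I] (invalidations this op: 0; running total: 0)
Op 3: C0 read [C0 read: already in M, no change] -> [M,I] (invalidations this op: 0; running total: 0)
Op 4: C0 read [C0 read: already in M, no change] -> [M,I] (invalidations this op: 0; running total: 0)
Op 5: C1 read [C1 read from I: others=['C0=M'] -> C1=S, others downsized to S] -> [S,S] (invalidations this op: 0; running total: 0)
Op 6: C1 write [C1 write: invalidate ['C0=S'] -> C1=M] -> [I,M] (invalidations this op: 1; running total: 1)
Op 7: C0 read [C0 read from I: others=['C1=M'] -> C0=S, others downsized to S] -> [S,S] (invalidations this op: 0; running total: 1)
Op 8: C0 read [C0 read: already in S, no change] -> [S,S] (invalidations this op: 0; running total: 1)
Op 9: C0 write [C0 write: invalidate ['C1=S'] -> C0=M] -> [M,I] (invalidations this op: 1; running total: 2)

Answer: 2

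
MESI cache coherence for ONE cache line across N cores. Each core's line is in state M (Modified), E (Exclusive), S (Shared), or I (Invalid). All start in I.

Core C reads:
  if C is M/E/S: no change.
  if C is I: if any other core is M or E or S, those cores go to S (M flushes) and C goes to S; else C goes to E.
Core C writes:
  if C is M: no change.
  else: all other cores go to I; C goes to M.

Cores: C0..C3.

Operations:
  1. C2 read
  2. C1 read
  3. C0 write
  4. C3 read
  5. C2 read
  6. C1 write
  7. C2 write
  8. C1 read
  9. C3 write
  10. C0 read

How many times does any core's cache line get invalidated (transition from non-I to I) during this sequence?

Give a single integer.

Answer: 8

Derivation:
Op 1: C2 read [C2 read from I: no other sharers -> C2=E (exclusive)] -> [I,I,E,I] (invalidations this op: 0; running total: 0)
Op 2: C1 read [C1 read from I: others=['C2=E'] -> C1=S, others downsized to S] -> [I,S,S,I] (invalidations this op: 0; running total: 0)
Op 3: C0 write [C0 write: invalidate ['C1=S', 'C2=S'] -> C0=M] -> [M,I,I,I] (invalidations this op: 2; running total: 2)
Op 4: C3 read [C3 read from I: others=['C0=M'] -> C3=S, others downsized to S] -> [S,I,I,S] (invalidations this op: 0; running total: 2)
Op 5: C2 read [C2 read from I: others=['C0=S', 'C3=S'] -> C2=S, others downsized to S] -> [S,I,S,S] (invalidations this op: 0; running total: 2)
Op 6: C1 write [C1 write: invalidate ['C0=S', 'C2=S', 'C3=S'] -> C1=M] -> [I,M,I,I] (invalidations this op: 3; running total: 5)
Op 7: C2 write [C2 write: invalidate ['C1=M'] -> C2=M] -> [I,I,M,I] (invalidations this op: 1; running total: 6)
Op 8: C1 read [C1 read from I: others=['C2=M'] -> C1=S, others downsized to S] -> [I,S,S,I] (invalidations this op: 0; running total: 6)
Op 9: C3 write [C3 write: invalidate ['C1=S', 'C2=S'] -> C3=M] -> [I,I,I,M] (invalidations this op: 2; running total: 8)
Op 10: C0 read [C0 read from I: others=['C3=M'] -> C0=S, others downsized to S] -> [S,I,I,S] (invalidations this op: 0; running total: 8)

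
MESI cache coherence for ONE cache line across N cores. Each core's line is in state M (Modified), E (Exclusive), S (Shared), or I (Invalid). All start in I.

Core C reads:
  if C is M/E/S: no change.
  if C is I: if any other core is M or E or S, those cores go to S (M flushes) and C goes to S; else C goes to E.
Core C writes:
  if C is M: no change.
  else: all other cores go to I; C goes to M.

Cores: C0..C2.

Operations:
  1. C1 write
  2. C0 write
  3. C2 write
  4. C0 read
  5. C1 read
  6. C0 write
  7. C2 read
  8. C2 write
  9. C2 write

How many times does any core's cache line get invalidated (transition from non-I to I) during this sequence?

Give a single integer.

Answer: 5

Derivation:
Op 1: C1 write [C1 write: invalidate none -> C1=M] -> [I,M,I] (invalidations this op: 0; running total: 0)
Op 2: C0 write [C0 write: invalidate ['C1=M'] -> C0=M] -> [M,I,I] (invalidations this op: 1; running total: 1)
Op 3: C2 write [C2 write: invalidate ['C0=M'] -> C2=M] -> [I,I,M] (invalidations this op: 1; running total: 2)
Op 4: C0 read [C0 read from I: others=['C2=M'] -> C0=S, others downsized to S] -> [S,I,S] (invalidations this op: 0; running total: 2)
Op 5: C1 read [C1 read from I: others=['C0=S', 'C2=S'] -> C1=S, others downsized to S] -> [S,S,S] (invalidations this op: 0; running total: 2)
Op 6: C0 write [C0 write: invalidate ['C1=S', 'C2=S'] -> C0=M] -> [M,I,I] (invalidations this op: 2; running total: 4)
Op 7: C2 read [C2 read from I: others=['C0=M'] -> C2=S, others downsized to S] -> [S,I,S] (invalidations this op: 0; running total: 4)
Op 8: C2 write [C2 write: invalidate ['C0=S'] -> C2=M] -> [I,I,M] (invalidations this op: 1; running total: 5)
Op 9: C2 write [C2 write: already M (modified), no change] -> [I,I,M] (invalidations this op: 0; running total: 5)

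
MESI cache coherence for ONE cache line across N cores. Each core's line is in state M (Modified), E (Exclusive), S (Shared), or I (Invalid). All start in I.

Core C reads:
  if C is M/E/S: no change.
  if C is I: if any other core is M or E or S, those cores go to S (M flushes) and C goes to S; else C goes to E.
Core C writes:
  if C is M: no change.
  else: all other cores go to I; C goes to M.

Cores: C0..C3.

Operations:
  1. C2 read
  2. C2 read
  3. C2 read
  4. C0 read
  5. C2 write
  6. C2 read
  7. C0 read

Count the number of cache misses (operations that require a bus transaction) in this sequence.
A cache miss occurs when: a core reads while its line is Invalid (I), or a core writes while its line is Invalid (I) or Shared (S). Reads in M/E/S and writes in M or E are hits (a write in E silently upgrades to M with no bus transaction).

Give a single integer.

Answer: 4

Derivation:
Op 1: C2 read [C2 read from I: no other sharers -> C2=E (exclusive)] -> [I,I,E,I] [MISS #1: read from I]
Op 2: C2 read [C2 read: already in E, no change] -> [I,I,E,I] [hit: read from E]
Op 3: C2 read [C2 read: already in E, no change] -> [I,I,E,I] [hit: read from E]
Op 4: C0 read [C0 read from I: others=['C2=E'] -> C0=S, others downsized to S] -> [S,I,S,I] [MISS #2: read from I]
Op 5: C2 write [C2 write: invalidate ['C0=S'] -> C2=M] -> [I,I,M,I] [MISS #3: write from S]
Op 6: C2 read [C2 read: already in M, no change] -> [I,I,M,I] [hit: read from M]
Op 7: C0 read [C0 read from I: others=['C2=M'] -> C0=S, others downsized to S] -> [S,I,S,I] [MISS #4: read from I]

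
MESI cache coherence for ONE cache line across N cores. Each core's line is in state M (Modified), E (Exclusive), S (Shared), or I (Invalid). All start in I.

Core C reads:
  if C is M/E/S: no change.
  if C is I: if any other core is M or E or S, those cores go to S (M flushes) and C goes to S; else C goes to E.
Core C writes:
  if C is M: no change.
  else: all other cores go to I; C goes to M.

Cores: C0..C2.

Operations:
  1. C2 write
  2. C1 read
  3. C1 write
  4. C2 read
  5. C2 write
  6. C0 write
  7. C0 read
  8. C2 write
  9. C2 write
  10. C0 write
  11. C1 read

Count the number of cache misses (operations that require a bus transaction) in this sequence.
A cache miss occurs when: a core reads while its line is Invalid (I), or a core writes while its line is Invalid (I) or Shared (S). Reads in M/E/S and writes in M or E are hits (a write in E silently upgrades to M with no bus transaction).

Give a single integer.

Op 1: C2 write [C2 write: invalidate none -> C2=M] -> [I,I,M] [MISS #1: write from I]
Op 2: C1 read [C1 read from I: others=['C2=M'] -> C1=S, others downsized to S] -> [I,S,S] [MISS #2: read from I]
Op 3: C1 write [C1 write: invalidate ['C2=S'] -> C1=M] -> [I,M,I] [MISS #3: write from S]
Op 4: C2 read [C2 read from I: others=['C1=M'] -> C2=S, others downsized to S] -> [I,S,S] [MISS #4: read from I]
Op 5: C2 write [C2 write: invalidate ['C1=S'] -> C2=M] -> [I,I,M] [MISS #5: write from S]
Op 6: C0 write [C0 write: invalidate ['C2=M'] -> C0=M] -> [M,I,I] [MISS #6: write from I]
Op 7: C0 read [C0 read: already in M, no change] -> [M,I,I] [hit: read from M]
Op 8: C2 write [C2 write: invalidate ['C0=M'] -> C2=M] -> [I,I,M] [MISS #7: write from I]
Op 9: C2 write [C2 write: already M (modified), no change] -> [I,I,M] [hit: write from M]
Op 10: C0 write [C0 write: invalidate ['C2=M'] -> C0=M] -> [M,I,I] [MISS #8: write from I]
Op 11: C1 read [C1 read from I: others=['C0=M'] -> C1=S, others downsized to S] -> [S,S,I] [MISS #9: read from I]

Answer: 9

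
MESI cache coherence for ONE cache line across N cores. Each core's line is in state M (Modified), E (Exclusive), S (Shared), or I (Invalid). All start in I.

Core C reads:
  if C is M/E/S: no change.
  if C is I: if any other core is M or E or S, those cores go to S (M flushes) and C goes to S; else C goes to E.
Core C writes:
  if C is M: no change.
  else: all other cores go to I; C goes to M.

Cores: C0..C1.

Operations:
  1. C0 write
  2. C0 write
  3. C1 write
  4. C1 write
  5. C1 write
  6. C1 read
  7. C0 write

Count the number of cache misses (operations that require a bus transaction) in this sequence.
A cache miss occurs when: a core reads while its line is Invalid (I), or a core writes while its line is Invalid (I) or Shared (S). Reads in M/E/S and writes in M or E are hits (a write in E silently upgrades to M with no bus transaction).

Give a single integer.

Answer: 3

Derivation:
Op 1: C0 write [C0 write: invalidate none -> C0=M] -> [M,I] [MISS #1: write from I]
Op 2: C0 write [C0 write: already M (modified), no change] -> [M,I] [hit: write from M]
Op 3: C1 write [C1 write: invalidate ['C0=M'] -> C1=M] -> [I,M] [MISS #2: write from I]
Op 4: C1 write [C1 write: already M (modified), no change] -> [I,M] [hit: write from M]
Op 5: C1 write [C1 write: already M (modified), no change] -> [I,M] [hit: write from M]
Op 6: C1 read [C1 read: already in M, no change] -> [I,M] [hit: read from M]
Op 7: C0 write [C0 write: invalidate ['C1=M'] -> C0=M] -> [M,I] [MISS #3: write from I]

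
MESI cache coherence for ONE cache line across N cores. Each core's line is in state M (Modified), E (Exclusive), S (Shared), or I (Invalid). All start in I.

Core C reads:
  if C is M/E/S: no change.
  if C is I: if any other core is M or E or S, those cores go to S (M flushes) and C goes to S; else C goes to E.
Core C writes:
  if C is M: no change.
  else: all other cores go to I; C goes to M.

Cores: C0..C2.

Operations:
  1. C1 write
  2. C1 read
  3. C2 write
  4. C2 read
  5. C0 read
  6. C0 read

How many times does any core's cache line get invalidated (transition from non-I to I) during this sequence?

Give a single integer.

Op 1: C1 write [C1 write: invalidate none -> C1=M] -> [I,M,I] (invalidations this op: 0; running total: 0)
Op 2: C1 read [C1 read: already in M, no change] -> [I,M,I] (invalidations this op: 0; running total: 0)
Op 3: C2 write [C2 write: invalidate ['C1=M'] -> C2=M] -> [I,I,M] (invalidations this op: 1; running total: 1)
Op 4: C2 read [C2 read: already in M, no change] -> [I,I,M] (invalidations this op: 0; running total: 1)
Op 5: C0 read [C0 read from I: others=['C2=M'] -> C0=S, others downsized to S] -> [S,I,S] (invalidations this op: 0; running total: 1)
Op 6: C0 read [C0 read: already in S, no change] -> [S,I,S] (invalidations this op: 0; running total: 1)

Answer: 1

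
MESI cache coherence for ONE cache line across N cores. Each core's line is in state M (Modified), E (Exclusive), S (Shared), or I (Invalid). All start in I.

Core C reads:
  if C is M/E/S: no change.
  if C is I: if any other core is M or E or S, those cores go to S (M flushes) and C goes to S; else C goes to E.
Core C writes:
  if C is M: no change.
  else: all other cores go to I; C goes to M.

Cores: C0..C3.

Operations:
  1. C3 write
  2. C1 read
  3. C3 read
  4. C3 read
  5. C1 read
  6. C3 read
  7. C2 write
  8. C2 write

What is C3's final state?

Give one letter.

Answer: I

Derivation:
Op 1: C3 write [C3 write: invalidate none -> C3=M] -> [I,I,I,M]
Op 2: C1 read [C1 read from I: others=['C3=M'] -> C1=S, others downsized to S] -> [I,S,I,S]
Op 3: C3 read [C3 read: already in S, no change] -> [I,S,I,S]
Op 4: C3 read [C3 read: already in S, no change] -> [I,S,I,S]
Op 5: C1 read [C1 read: already in S, no change] -> [I,S,I,S]
Op 6: C3 read [C3 read: already in S, no change] -> [I,S,I,S]
Op 7: C2 write [C2 write: invalidate ['C1=S', 'C3=S'] -> C2=M] -> [I,I,M,I]
Op 8: C2 write [C2 write: already M (modified), no change] -> [I,I,M,I]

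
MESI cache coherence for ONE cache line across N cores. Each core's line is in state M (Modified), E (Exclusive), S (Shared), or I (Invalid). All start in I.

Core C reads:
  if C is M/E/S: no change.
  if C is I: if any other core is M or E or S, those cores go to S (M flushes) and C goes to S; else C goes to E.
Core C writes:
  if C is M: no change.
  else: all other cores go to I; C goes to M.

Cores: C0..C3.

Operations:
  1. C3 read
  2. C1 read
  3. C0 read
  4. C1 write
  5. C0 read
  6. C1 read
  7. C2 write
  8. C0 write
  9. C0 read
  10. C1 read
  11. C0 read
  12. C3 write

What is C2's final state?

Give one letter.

Answer: I

Derivation:
Op 1: C3 read [C3 read from I: no other sharers -> C3=E (exclusive)] -> [I,I,I,E]
Op 2: C1 read [C1 read from I: others=['C3=E'] -> C1=S, others downsized to S] -> [I,S,I,S]
Op 3: C0 read [C0 read from I: others=['C1=S', 'C3=S'] -> C0=S, others downsized to S] -> [S,S,I,S]
Op 4: C1 write [C1 write: invalidate ['C0=S', 'C3=S'] -> C1=M] -> [I,M,I,I]
Op 5: C0 read [C0 read from I: others=['C1=M'] -> C0=S, others downsized to S] -> [S,S,I,I]
Op 6: C1 read [C1 read: already in S, no change] -> [S,S,I,I]
Op 7: C2 write [C2 write: invalidate ['C0=S', 'C1=S'] -> C2=M] -> [I,I,M,I]
Op 8: C0 write [C0 write: invalidate ['C2=M'] -> C0=M] -> [M,I,I,I]
Op 9: C0 read [C0 read: already in M, no change] -> [M,I,I,I]
Op 10: C1 read [C1 read from I: others=['C0=M'] -> C1=S, others downsized to S] -> [S,S,I,I]
Op 11: C0 read [C0 read: already in S, no change] -> [S,S,I,I]
Op 12: C3 write [C3 write: invalidate ['C0=S', 'C1=S'] -> C3=M] -> [I,I,I,M]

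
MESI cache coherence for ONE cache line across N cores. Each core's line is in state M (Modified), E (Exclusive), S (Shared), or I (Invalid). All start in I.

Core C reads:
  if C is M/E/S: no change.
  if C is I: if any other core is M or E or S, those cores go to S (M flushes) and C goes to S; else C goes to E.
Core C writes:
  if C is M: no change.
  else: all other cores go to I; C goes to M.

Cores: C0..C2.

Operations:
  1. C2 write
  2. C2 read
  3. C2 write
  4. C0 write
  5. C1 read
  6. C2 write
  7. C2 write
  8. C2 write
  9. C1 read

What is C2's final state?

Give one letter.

Answer: S

Derivation:
Op 1: C2 write [C2 write: invalidate none -> C2=M] -> [I,I,M]
Op 2: C2 read [C2 read: already in M, no change] -> [I,I,M]
Op 3: C2 write [C2 write: already M (modified), no change] -> [I,I,M]
Op 4: C0 write [C0 write: invalidate ['C2=M'] -> C0=M] -> [M,I,I]
Op 5: C1 read [C1 read from I: others=['C0=M'] -> C1=S, others downsized to S] -> [S,S,I]
Op 6: C2 write [C2 write: invalidate ['C0=S', 'C1=S'] -> C2=M] -> [I,I,M]
Op 7: C2 write [C2 write: already M (modified), no change] -> [I,I,M]
Op 8: C2 write [C2 write: already M (modified), no change] -> [I,I,M]
Op 9: C1 read [C1 read from I: others=['C2=M'] -> C1=S, others downsized to S] -> [I,S,S]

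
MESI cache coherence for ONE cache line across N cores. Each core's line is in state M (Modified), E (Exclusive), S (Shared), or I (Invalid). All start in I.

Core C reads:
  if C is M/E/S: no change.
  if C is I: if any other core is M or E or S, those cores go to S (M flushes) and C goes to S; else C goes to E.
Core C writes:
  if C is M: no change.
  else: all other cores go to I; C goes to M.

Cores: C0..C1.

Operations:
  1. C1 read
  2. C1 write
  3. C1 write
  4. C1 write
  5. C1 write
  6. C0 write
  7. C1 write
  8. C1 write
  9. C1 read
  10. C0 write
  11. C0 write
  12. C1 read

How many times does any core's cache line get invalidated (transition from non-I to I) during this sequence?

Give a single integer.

Op 1: C1 read [C1 read from I: no other sharers -> C1=E (exclusive)] -> [I,E] (invalidations this op: 0; running total: 0)
Op 2: C1 write [C1 write: invalidate none -> C1=M] -> [I,M] (invalidations this op: 0; running total: 0)
Op 3: C1 write [C1 write: already M (modified), no change] -> [I,M] (invalidations this op: 0; running total: 0)
Op 4: C1 write [C1 write: already M (modified), no change] -> [I,M] (invalidations this op: 0; running total: 0)
Op 5: C1 write [C1 write: already M (modified), no change] -> [I,M] (invalidations this op: 0; running total: 0)
Op 6: C0 write [C0 write: invalidate ['C1=M'] -> C0=M] -> [M,I] (invalidations this op: 1; running total: 1)
Op 7: C1 write [C1 write: invalidate ['C0=M'] -> C1=M] -> [I,M] (invalidations this op: 1; running total: 2)
Op 8: C1 write [C1 write: already M (modified), no change] -> [I,M] (invalidations this op: 0; running total: 2)
Op 9: C1 read [C1 read: already in M, no change] -> [I,M] (invalidations this op: 0; running total: 2)
Op 10: C0 write [C0 write: invalidate ['C1=M'] -> C0=M] -> [M,I] (invalidations this op: 1; running total: 3)
Op 11: C0 write [C0 write: already M (modified), no change] -> [M,I] (invalidations this op: 0; running total: 3)
Op 12: C1 read [C1 read from I: others=['C0=M'] -> C1=S, others downsized to S] -> [S,S] (invalidations this op: 0; running total: 3)

Answer: 3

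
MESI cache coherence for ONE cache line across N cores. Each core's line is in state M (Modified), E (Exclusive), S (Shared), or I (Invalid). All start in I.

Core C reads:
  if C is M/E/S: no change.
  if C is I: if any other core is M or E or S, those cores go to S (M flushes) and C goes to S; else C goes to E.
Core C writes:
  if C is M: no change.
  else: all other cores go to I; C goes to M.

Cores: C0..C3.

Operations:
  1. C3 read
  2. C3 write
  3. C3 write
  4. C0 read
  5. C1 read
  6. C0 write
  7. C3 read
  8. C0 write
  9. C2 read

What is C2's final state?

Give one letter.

Answer: S

Derivation:
Op 1: C3 read [C3 read from I: no other sharers -> C3=E (exclusive)] -> [I,I,I,E]
Op 2: C3 write [C3 write: invalidate none -> C3=M] -> [I,I,I,M]
Op 3: C3 write [C3 write: already M (modified), no change] -> [I,I,I,M]
Op 4: C0 read [C0 read from I: others=['C3=M'] -> C0=S, others downsized to S] -> [S,I,I,S]
Op 5: C1 read [C1 read from I: others=['C0=S', 'C3=S'] -> C1=S, others downsized to S] -> [S,S,I,S]
Op 6: C0 write [C0 write: invalidate ['C1=S', 'C3=S'] -> C0=M] -> [M,I,I,I]
Op 7: C3 read [C3 read from I: others=['C0=M'] -> C3=S, others downsized to S] -> [S,I,I,S]
Op 8: C0 write [C0 write: invalidate ['C3=S'] -> C0=M] -> [M,I,I,I]
Op 9: C2 read [C2 read from I: others=['C0=M'] -> C2=S, others downsized to S] -> [S,I,S,I]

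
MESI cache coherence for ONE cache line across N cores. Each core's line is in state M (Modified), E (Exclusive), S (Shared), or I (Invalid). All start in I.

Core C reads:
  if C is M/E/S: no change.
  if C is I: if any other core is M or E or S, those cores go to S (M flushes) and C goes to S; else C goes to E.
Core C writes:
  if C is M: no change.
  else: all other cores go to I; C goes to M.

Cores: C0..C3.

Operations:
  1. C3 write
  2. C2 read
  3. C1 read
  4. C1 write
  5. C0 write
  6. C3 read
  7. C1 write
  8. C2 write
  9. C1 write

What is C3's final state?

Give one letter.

Answer: I

Derivation:
Op 1: C3 write [C3 write: invalidate none -> C3=M] -> [I,I,I,M]
Op 2: C2 read [C2 read from I: others=['C3=M'] -> C2=S, others downsized to S] -> [I,I,S,S]
Op 3: C1 read [C1 read from I: others=['C2=S', 'C3=S'] -> C1=S, others downsized to S] -> [I,S,S,S]
Op 4: C1 write [C1 write: invalidate ['C2=S', 'C3=S'] -> C1=M] -> [I,M,I,I]
Op 5: C0 write [C0 write: invalidate ['C1=M'] -> C0=M] -> [M,I,I,I]
Op 6: C3 read [C3 read from I: others=['C0=M'] -> C3=S, others downsized to S] -> [S,I,I,S]
Op 7: C1 write [C1 write: invalidate ['C0=S', 'C3=S'] -> C1=M] -> [I,M,I,I]
Op 8: C2 write [C2 write: invalidate ['C1=M'] -> C2=M] -> [I,I,M,I]
Op 9: C1 write [C1 write: invalidate ['C2=M'] -> C1=M] -> [I,M,I,I]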